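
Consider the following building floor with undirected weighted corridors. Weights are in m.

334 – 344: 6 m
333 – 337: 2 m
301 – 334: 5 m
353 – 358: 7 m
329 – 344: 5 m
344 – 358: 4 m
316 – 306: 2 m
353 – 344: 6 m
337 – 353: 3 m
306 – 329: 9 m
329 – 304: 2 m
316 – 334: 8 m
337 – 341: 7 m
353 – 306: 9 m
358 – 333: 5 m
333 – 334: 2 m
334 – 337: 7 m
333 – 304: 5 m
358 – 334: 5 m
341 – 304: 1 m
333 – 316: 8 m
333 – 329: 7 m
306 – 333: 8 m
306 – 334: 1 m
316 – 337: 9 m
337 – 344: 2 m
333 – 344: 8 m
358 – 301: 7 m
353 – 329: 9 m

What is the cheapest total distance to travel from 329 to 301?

Settle nodes by increasing distance from 329:
329: 0
304: 2  (via 329)
341: 3  (via 304)
344: 5  (via 329)
337: 7  (via 344)
333: 7  (via 329)
306: 9  (via 329)
358: 9  (via 344)
334: 9  (via 333)
353: 9  (via 329)
316: 11  (via 306)
301: 14  (via 334)
Shortest route: 329 → 333 → 334 → 301 = 14 m.

14 m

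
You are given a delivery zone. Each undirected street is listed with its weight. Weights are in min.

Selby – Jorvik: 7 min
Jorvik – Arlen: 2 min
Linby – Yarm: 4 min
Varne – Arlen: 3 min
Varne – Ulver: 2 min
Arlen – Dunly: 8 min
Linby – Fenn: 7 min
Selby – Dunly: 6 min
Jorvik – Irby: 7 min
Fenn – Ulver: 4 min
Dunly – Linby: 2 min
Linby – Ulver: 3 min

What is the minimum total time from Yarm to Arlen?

Shortest distances from Yarm:
Yarm: 0
Linby: 4  (via Yarm)
Dunly: 6  (via Linby)
Ulver: 7  (via Linby)
Varne: 9  (via Ulver)
Fenn: 11  (via Linby)
Arlen: 12  (via Varne)
Shortest route: Yarm–Linby–Ulver–Varne–Arlen = 12 min.

12 min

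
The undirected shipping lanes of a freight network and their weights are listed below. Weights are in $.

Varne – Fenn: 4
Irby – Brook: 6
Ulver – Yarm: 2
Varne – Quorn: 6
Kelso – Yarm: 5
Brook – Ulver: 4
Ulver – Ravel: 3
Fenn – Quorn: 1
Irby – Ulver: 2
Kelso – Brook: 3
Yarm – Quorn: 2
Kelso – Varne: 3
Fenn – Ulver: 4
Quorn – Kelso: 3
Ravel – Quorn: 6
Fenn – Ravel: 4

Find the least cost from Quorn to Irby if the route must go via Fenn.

$7

Shortest Quorn→Fenn: Quorn → Fenn = 1
Shortest Fenn→Irby: Fenn → Ulver → Irby = 6
Total via Fenn: 1 + 6 = $7.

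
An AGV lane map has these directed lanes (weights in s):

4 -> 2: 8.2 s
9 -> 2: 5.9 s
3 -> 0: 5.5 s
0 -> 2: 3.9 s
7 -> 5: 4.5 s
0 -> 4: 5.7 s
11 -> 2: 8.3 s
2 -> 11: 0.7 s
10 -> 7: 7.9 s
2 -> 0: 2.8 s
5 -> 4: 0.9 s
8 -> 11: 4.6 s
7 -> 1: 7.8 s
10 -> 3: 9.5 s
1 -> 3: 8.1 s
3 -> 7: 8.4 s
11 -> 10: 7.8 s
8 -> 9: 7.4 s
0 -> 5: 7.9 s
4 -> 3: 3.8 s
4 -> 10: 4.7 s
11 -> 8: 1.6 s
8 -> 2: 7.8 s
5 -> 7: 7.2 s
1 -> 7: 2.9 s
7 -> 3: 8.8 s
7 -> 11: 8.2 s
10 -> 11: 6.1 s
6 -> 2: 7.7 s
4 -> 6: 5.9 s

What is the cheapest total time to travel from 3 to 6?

17.1 s

Running Dijkstra from 3:
3: 0
0: 5.5  (via 3)
7: 8.4  (via 3)
2: 9.4  (via 0)
11: 10.1  (via 2)
4: 11.2  (via 0)
8: 11.7  (via 11)
5: 12.9  (via 7)
10: 15.9  (via 4)
1: 16.2  (via 7)
6: 17.1  (via 4)
Shortest route: 3 → 0 → 4 → 6 = 17.1 s.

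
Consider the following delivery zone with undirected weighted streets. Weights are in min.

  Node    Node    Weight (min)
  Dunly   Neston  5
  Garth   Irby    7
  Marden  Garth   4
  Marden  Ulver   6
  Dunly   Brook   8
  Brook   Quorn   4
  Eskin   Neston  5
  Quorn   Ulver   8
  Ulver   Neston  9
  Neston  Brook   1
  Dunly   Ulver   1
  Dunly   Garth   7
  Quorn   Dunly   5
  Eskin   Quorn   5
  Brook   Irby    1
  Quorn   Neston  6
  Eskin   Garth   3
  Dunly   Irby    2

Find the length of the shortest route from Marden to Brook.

10 min

Settle nodes by increasing distance from Marden:
Marden: 0
Garth: 4  (via Marden)
Ulver: 6  (via Marden)
Dunly: 7  (via Ulver)
Eskin: 7  (via Garth)
Irby: 9  (via Dunly)
Brook: 10  (via Irby)
Shortest route: Marden–Ulver–Dunly–Irby–Brook = 10 min.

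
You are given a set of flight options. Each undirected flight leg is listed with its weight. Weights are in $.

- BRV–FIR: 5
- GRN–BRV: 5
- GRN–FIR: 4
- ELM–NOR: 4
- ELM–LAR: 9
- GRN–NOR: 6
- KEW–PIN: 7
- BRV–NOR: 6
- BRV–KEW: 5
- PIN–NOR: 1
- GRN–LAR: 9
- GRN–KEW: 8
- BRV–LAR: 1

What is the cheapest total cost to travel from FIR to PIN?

Candidate routes:
FIR–BRV–NOR–PIN: 5+6+1 = 12
FIR–GRN–NOR–PIN: 4+6+1 = 11
The minimum is $11 via FIR–GRN–NOR–PIN.

$11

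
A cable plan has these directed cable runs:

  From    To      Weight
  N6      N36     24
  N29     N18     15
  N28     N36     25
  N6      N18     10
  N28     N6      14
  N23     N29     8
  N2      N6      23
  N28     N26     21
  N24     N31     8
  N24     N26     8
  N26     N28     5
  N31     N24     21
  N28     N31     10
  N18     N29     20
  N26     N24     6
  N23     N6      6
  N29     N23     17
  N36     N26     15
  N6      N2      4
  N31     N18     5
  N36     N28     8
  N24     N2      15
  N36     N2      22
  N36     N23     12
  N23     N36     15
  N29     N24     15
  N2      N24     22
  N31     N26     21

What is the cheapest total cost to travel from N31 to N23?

Running Dijkstra from N31:
N31: 0
N18: 5  (via N31)
N26: 21  (via N31)
N24: 21  (via N31)
N29: 25  (via N18)
N28: 26  (via N26)
N2: 36  (via N24)
N6: 40  (via N28)
N23: 42  (via N29)
Shortest route: N31 → N18 → N29 → N23 = 42.

42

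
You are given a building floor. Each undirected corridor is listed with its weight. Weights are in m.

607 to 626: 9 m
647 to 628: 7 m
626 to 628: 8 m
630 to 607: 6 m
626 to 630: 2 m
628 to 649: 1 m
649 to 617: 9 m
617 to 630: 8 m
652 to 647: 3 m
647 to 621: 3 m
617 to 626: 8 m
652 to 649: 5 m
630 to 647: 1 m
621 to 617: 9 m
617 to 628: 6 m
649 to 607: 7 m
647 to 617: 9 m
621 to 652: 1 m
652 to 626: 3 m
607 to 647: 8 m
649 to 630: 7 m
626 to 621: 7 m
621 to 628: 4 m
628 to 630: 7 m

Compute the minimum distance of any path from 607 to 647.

Candidate routes:
607 → 630 → 647: 6+1 = 7
607 → 647: 8 = 8
Cheapest is 607 → 630 → 647 at 7 m.

7 m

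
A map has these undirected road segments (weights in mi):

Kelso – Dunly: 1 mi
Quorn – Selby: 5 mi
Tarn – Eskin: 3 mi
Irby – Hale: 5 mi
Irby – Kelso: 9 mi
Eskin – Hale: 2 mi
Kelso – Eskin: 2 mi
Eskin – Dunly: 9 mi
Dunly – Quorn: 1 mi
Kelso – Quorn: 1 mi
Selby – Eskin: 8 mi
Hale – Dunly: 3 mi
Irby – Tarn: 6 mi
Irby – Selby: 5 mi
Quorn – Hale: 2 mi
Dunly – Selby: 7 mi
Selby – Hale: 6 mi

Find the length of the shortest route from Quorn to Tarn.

6 mi

Enumerating some paths:
Quorn - Hale - Eskin - Tarn: 2+2+3 = 7
Quorn - Dunly - Hale - Eskin - Tarn: 1+3+2+3 = 9
Quorn - Dunly - Kelso - Eskin - Tarn: 1+1+2+3 = 7
Quorn - Kelso - Eskin - Tarn: 1+2+3 = 6
Cheapest is Quorn - Kelso - Eskin - Tarn at 6 mi.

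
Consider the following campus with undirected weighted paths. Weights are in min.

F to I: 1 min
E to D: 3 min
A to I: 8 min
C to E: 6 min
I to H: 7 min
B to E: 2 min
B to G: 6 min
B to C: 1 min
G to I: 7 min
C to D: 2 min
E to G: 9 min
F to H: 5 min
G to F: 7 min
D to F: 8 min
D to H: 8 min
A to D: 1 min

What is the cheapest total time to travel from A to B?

4 min

Shortest distances from A:
A: 0
D: 1  (via A)
C: 3  (via D)
B: 4  (via C)
Shortest route: A–D–C–B = 4 min.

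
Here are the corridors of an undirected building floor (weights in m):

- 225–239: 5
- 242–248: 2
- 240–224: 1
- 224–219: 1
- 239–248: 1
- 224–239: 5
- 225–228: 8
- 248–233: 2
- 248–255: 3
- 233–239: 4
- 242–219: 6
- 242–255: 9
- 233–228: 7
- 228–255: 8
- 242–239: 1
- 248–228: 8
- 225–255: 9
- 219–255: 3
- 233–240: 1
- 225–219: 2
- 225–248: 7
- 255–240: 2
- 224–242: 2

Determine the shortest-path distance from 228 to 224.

Enumerating some paths:
228–225–219–224: 8+2+1 = 11
228–233–240–224: 7+1+1 = 9
228–255–219–224: 8+3+1 = 12
228–255–240–224: 8+2+1 = 11
Cheapest is 228–233–240–224 at 9 m.

9 m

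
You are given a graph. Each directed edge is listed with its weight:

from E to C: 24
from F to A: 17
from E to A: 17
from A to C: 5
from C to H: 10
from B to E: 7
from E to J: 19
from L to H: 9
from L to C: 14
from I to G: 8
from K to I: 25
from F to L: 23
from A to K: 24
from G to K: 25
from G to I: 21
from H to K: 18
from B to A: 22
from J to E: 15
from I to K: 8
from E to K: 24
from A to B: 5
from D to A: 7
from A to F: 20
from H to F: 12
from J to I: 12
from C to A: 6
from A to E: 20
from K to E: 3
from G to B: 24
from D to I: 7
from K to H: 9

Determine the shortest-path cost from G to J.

Compare a few routes:
G–I–K–E–J: 21+8+3+19 = 51
G–B–A–E–J: 24+22+20+19 = 85
G–B–E–J: 24+7+19 = 50
G–K–E–J: 25+3+19 = 47
The minimum is 47 via G–K–E–J.

47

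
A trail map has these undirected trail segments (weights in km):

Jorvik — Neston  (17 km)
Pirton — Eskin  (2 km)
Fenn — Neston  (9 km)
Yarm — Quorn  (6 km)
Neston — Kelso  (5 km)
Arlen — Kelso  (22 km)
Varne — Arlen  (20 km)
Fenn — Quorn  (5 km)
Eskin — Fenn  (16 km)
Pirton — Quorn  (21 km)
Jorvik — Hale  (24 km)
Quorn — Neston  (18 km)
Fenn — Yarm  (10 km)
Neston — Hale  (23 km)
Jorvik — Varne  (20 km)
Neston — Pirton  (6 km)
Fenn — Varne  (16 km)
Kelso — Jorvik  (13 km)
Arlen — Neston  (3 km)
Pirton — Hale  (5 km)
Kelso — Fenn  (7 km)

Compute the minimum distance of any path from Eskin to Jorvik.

Enumerating some paths:
Eskin - Pirton - Neston - Jorvik: 2+6+17 = 25
Eskin - Pirton - Neston - Kelso - Jorvik: 2+6+5+13 = 26
Eskin - Pirton - Hale - Jorvik: 2+5+24 = 31
The minimum is 25 km via Eskin - Pirton - Neston - Jorvik.

25 km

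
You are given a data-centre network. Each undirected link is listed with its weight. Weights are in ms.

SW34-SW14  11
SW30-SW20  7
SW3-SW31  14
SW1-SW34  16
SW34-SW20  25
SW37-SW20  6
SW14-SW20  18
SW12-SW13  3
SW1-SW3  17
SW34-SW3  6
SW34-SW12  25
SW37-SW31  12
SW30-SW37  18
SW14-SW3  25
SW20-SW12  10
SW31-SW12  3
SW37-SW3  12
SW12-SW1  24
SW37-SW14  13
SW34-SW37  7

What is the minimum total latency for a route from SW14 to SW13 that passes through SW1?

Shortest SW14→SW1: SW14 → SW34 → SW1 = 27
Best SW1 to SW13: SW1 → SW12 → SW13 costing 27
Total via SW1: 27 + 27 = 54 ms.

54 ms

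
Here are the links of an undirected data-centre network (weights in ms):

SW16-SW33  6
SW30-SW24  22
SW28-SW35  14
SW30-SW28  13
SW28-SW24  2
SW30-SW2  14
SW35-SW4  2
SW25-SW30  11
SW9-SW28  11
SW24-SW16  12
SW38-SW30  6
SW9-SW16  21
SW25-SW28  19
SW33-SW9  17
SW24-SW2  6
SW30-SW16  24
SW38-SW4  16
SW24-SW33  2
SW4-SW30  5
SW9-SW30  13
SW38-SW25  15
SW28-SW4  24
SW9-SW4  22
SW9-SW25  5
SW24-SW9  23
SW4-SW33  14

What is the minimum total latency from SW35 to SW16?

Shortest distances from SW35:
SW35: 0
SW4: 2  (via SW35)
SW30: 7  (via SW4)
SW38: 13  (via SW30)
SW28: 14  (via SW35)
SW33: 16  (via SW4)
SW24: 16  (via SW28)
SW25: 18  (via SW30)
SW9: 20  (via SW30)
SW2: 21  (via SW30)
SW16: 22  (via SW33)
Shortest route: SW35 → SW4 → SW33 → SW16 = 22 ms.

22 ms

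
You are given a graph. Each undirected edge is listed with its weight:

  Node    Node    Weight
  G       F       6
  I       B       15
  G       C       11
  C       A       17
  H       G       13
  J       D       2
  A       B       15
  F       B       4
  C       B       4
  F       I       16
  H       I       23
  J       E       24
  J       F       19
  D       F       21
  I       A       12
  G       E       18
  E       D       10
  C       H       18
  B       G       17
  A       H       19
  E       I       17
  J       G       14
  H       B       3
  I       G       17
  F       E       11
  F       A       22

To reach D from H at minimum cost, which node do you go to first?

Candidate routes:
H - B - C - G - J - D: 3+4+11+14+2 = 34
H - B - F - G - J - D: 3+4+6+14+2 = 29
H - G - J - D: 13+14+2 = 29
H - B - F - D: 3+4+21 = 28
The minimum is 28 via H - B - F - D.
So from H the first move is to B.

B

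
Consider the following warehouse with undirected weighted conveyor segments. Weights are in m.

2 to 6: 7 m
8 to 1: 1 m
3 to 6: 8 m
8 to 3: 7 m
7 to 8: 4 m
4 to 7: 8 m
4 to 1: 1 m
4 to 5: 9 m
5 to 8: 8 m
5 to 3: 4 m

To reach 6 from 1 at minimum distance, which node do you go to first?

Compare a few routes:
1–8–5–3–6: 1+8+4+8 = 21
1–8–3–6: 1+7+8 = 16
1–4–5–3–6: 1+9+4+8 = 22
Cheapest is 1–8–3–6 at 16 m.
So from 1 the first move is to 8.

8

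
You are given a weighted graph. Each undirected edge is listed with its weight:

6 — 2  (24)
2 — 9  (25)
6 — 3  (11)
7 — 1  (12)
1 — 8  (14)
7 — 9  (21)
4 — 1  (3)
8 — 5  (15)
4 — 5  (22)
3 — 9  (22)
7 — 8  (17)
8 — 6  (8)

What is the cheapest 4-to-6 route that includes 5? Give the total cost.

45

Best 4 to 5: 4 → 5 costing 22
Best 5 to 6: 5 → 8 → 6 costing 23
Total via 5: 22 + 23 = 45.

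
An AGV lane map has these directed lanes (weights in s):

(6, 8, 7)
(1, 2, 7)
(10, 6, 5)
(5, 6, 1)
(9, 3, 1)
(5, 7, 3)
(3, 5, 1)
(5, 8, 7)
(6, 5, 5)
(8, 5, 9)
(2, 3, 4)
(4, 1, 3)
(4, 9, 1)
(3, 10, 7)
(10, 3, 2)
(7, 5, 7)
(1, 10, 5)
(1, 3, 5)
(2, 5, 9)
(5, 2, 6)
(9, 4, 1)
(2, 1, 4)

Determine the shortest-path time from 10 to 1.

Candidate routes:
10 - 6 - 5 - 2 - 1: 5+5+6+4 = 20
10 - 3 - 5 - 2 - 1: 2+1+6+4 = 13
Cheapest is 10 - 3 - 5 - 2 - 1 at 13 s.

13 s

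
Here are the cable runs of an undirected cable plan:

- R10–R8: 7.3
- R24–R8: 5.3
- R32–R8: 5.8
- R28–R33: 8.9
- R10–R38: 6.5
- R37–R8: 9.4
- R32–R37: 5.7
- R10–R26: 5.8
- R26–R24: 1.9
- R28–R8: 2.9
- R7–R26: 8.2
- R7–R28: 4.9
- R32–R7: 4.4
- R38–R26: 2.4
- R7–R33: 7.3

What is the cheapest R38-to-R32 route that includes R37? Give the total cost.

24.7

Shortest R38→R37: R38–R26–R24–R8–R37 = 19
Best R37 to R32: R37–R32 costing 5.7
Total via R37: 19 + 5.7 = 24.7.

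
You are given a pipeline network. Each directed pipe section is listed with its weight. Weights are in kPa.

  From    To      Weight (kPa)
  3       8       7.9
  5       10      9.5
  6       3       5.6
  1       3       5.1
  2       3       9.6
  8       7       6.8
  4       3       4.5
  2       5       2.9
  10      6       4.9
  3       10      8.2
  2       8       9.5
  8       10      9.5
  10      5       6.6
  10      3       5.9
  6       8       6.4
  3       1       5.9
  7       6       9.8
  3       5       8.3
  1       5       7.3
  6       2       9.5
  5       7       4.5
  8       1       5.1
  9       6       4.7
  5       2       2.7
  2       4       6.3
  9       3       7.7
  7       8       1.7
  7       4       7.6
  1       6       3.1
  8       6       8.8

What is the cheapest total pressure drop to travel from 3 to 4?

Running Dijkstra from 3:
3: 0
1: 5.9  (via 3)
8: 7.9  (via 3)
10: 8.2  (via 3)
5: 8.3  (via 3)
6: 9  (via 1)
2: 11  (via 5)
7: 12.8  (via 5)
4: 17.3  (via 2)
Shortest route: 3 → 5 → 2 → 4 = 17.3 kPa.

17.3 kPa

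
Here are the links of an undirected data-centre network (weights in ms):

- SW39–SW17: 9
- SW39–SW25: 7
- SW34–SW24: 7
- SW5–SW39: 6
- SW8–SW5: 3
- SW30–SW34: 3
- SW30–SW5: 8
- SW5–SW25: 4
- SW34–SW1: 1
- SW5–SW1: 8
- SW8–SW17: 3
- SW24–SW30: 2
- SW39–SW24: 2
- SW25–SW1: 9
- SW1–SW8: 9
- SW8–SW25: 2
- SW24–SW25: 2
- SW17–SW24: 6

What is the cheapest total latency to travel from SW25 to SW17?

5 ms

Shortest distances from SW25:
SW25: 0
SW24: 2  (via SW25)
SW8: 2  (via SW25)
SW30: 4  (via SW24)
SW5: 4  (via SW25)
SW39: 4  (via SW24)
SW17: 5  (via SW8)
Shortest route: SW25–SW8–SW17 = 5 ms.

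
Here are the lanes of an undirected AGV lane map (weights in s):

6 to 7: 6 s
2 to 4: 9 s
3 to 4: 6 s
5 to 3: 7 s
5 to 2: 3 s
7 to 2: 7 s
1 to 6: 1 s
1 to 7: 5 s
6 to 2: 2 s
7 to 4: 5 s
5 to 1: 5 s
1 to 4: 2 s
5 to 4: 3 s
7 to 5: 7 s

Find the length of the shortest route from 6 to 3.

Settle nodes by increasing distance from 6:
6: 0
1: 1  (via 6)
2: 2  (via 6)
4: 3  (via 1)
5: 5  (via 2)
7: 6  (via 6)
3: 9  (via 4)
Shortest route: 6–1–4–3 = 9 s.

9 s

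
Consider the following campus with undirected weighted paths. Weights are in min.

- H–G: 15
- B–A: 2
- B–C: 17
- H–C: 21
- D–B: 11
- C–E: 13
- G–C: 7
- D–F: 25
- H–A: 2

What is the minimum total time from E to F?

Compare a few routes:
E → C → G → H → A → B → D → F: 13+7+15+2+2+11+25 = 75
E → C → B → D → F: 13+17+11+25 = 66
E → C → H → A → B → D → F: 13+21+2+2+11+25 = 74
Cheapest is E → C → B → D → F at 66 min.

66 min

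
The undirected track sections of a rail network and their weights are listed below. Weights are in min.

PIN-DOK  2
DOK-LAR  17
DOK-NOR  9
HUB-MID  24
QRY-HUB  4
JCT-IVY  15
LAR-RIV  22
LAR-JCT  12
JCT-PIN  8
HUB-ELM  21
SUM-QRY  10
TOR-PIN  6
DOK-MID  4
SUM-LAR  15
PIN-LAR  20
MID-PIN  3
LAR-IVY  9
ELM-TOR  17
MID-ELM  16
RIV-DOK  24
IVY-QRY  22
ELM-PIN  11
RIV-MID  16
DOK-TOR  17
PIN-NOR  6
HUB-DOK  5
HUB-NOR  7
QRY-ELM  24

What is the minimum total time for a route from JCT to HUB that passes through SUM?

Best JCT to SUM: JCT → LAR → SUM costing 27
Best SUM to HUB: SUM → QRY → HUB costing 14
Total via SUM: 27 + 14 = 41 min.

41 min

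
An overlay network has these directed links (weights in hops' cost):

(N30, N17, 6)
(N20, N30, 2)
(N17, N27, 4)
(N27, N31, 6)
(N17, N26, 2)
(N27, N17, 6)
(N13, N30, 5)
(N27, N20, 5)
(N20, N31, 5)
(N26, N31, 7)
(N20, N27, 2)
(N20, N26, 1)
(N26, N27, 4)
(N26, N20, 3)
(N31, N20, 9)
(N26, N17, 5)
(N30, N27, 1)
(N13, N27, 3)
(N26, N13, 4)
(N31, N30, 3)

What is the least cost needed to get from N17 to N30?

7 hops' cost

Shortest distances from N17:
N17: 0
N26: 2  (via N17)
N27: 4  (via N17)
N20: 5  (via N26)
N13: 6  (via N26)
N30: 7  (via N20)
Shortest route: N17–N26–N20–N30 = 7 hops' cost.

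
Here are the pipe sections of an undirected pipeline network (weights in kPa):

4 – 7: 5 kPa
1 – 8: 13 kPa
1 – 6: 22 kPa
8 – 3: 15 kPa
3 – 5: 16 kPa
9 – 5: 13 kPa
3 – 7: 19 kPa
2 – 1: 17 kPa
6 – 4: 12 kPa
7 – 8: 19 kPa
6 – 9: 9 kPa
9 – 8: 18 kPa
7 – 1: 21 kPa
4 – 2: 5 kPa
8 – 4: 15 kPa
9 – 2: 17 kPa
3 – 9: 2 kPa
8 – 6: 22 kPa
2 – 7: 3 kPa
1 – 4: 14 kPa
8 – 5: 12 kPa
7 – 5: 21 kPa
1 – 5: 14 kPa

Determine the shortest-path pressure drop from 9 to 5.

13 kPa

Running Dijkstra from 9:
9: 0
3: 2  (via 9)
6: 9  (via 9)
5: 13  (via 9)
Shortest route: 9 → 5 = 13 kPa.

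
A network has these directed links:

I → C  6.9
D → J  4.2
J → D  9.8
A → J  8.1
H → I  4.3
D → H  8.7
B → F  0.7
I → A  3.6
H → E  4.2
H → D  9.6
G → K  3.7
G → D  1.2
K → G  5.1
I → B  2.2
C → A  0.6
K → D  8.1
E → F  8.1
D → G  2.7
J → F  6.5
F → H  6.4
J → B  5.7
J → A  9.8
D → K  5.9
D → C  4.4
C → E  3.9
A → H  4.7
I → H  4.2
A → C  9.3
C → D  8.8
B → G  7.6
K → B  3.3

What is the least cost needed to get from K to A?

11.3

Settle nodes by increasing distance from K:
K: 0
B: 3.3  (via K)
F: 4  (via B)
G: 5.1  (via K)
D: 6.3  (via G)
H: 10.4  (via F)
J: 10.5  (via D)
C: 10.7  (via D)
A: 11.3  (via C)
Shortest route: K–G–D–C–A = 11.3.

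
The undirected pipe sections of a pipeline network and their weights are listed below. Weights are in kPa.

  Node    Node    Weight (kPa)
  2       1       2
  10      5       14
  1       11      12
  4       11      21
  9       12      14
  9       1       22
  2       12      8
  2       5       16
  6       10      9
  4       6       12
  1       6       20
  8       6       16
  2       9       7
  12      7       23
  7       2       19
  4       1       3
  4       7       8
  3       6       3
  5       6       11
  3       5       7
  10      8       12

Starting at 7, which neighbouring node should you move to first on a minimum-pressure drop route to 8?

Candidate routes:
7 → 4 → 6 → 10 → 8: 8+12+9+12 = 41
7 → 4 → 1 → 6 → 10 → 8: 8+3+20+9+12 = 52
7 → 4 → 6 → 8: 8+12+16 = 36
7 → 4 → 1 → 6 → 8: 8+3+20+16 = 47
Cheapest is 7 → 4 → 6 → 8 at 36 kPa.
So from 7 the first move is to 4.

4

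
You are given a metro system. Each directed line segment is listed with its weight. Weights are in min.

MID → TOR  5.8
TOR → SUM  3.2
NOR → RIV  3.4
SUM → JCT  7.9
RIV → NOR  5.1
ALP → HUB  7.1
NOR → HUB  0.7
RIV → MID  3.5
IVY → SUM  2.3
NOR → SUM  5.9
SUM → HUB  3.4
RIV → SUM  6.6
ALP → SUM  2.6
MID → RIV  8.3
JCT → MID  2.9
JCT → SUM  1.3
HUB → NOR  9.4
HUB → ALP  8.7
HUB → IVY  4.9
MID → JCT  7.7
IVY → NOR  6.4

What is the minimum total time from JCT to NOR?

Settle nodes by increasing distance from JCT:
JCT: 0
SUM: 1.3  (via JCT)
MID: 2.9  (via JCT)
HUB: 4.7  (via SUM)
TOR: 8.7  (via MID)
IVY: 9.6  (via HUB)
RIV: 11.2  (via MID)
ALP: 13.4  (via HUB)
NOR: 14.1  (via HUB)
Shortest route: JCT → SUM → HUB → NOR = 14.1 min.

14.1 min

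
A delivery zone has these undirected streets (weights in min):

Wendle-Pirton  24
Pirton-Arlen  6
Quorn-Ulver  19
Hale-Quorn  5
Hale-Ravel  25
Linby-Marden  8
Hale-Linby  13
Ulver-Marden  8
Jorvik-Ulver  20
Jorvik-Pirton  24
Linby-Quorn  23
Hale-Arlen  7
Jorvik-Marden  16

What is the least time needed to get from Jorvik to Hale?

Enumerating some paths:
Jorvik → Marden → Linby → Hale: 16+8+13 = 37
Jorvik → Ulver → Quorn → Hale: 20+19+5 = 44
Cheapest is Jorvik → Marden → Linby → Hale at 37 min.

37 min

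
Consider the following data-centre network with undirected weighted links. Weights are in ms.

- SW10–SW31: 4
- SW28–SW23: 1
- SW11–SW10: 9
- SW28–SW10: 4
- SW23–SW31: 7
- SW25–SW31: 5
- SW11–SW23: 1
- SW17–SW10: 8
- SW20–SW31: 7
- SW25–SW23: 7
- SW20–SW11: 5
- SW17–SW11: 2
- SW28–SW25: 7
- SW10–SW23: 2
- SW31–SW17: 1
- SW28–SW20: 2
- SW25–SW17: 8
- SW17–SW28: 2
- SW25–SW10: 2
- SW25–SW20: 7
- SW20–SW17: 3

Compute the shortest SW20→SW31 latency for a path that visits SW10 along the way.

9 ms

Best SW20 to SW10: SW20 → SW28 → SW23 → SW10 costing 5
Shortest SW10→SW31: SW10 → SW31 = 4
Total via SW10: 5 + 4 = 9 ms.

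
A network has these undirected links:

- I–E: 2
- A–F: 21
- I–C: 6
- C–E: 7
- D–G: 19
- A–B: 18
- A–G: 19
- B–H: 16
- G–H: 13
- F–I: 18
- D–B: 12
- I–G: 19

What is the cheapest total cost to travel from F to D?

51

Shortest distances from F:
F: 0
I: 18  (via F)
E: 20  (via I)
A: 21  (via F)
C: 24  (via I)
G: 37  (via I)
B: 39  (via A)
H: 50  (via G)
D: 51  (via B)
Shortest route: F → A → B → D = 51.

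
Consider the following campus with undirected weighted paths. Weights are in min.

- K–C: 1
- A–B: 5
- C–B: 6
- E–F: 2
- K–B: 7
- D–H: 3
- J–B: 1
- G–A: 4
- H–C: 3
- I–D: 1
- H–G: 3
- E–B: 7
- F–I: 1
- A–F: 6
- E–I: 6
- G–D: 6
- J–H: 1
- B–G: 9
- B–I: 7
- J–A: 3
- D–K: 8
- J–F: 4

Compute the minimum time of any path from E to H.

7 min

Enumerating some paths:
E - B - J - H: 7+1+1 = 9
E - F - I - D - H: 2+1+1+3 = 7
Cheapest is E - F - I - D - H at 7 min.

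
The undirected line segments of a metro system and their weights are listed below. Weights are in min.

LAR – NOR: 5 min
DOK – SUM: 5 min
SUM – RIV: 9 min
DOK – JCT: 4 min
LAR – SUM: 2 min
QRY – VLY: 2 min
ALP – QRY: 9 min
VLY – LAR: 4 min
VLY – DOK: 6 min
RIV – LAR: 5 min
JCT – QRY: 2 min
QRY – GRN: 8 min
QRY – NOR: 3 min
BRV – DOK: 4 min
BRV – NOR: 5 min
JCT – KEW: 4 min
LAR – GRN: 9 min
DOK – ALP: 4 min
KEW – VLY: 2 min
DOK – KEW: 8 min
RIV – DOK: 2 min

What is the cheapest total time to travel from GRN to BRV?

16 min

Shortest distances from GRN:
GRN: 0
QRY: 8  (via GRN)
LAR: 9  (via GRN)
JCT: 10  (via QRY)
VLY: 10  (via QRY)
SUM: 11  (via LAR)
NOR: 11  (via QRY)
KEW: 12  (via VLY)
RIV: 14  (via LAR)
DOK: 14  (via JCT)
BRV: 16  (via NOR)
Shortest route: GRN → QRY → NOR → BRV = 16 min.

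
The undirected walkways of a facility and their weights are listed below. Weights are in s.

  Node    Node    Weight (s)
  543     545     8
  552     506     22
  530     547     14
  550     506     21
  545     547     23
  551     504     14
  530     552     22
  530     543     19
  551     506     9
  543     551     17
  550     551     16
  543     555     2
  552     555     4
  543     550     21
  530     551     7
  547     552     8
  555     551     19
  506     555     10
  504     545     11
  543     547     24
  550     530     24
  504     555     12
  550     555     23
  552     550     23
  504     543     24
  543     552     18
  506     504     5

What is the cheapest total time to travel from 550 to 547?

31 s

Candidate routes:
550–552–547: 23+8 = 31
550–555–552–547: 23+4+8 = 35
550–543–555–552–547: 21+2+4+8 = 35
Cheapest is 550–552–547 at 31 s.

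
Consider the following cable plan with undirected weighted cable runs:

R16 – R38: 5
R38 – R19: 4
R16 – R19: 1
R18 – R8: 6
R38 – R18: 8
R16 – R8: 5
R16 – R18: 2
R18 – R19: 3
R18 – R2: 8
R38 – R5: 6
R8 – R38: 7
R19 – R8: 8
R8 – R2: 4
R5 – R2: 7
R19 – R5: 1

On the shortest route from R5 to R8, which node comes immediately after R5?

Compare a few routes:
R5 - R19 - R8: 1+8 = 9
R5 - R19 - R16 - R8: 1+1+5 = 7
R5 - R19 - R16 - R18 - R8: 1+1+2+6 = 10
R5 - R19 - R18 - R8: 1+3+6 = 10
The minimum is 7 via R5 - R19 - R16 - R8.
So from R5 the first move is to R19.

R19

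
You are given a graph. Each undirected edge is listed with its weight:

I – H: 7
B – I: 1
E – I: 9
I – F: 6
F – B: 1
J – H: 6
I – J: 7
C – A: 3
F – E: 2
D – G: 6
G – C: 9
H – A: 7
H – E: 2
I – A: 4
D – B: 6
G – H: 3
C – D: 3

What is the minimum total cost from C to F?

Compare a few routes:
C–D–B–F: 3+6+1 = 10
C–A–I–B–F: 3+4+1+1 = 9
C–A–H–E–F: 3+7+2+2 = 14
C–A–I–F: 3+4+6 = 13
Cheapest is C–A–I–B–F at 9.

9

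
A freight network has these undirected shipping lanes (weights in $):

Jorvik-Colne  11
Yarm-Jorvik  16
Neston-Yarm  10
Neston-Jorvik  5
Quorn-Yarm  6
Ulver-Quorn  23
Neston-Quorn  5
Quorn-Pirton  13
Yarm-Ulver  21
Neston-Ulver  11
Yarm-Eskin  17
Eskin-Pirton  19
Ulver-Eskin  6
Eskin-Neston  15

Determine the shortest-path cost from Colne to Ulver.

Enumerating some paths:
Colne–Jorvik–Neston–Eskin–Ulver: 11+5+15+6 = 37
Colne–Jorvik–Neston–Ulver: 11+5+11 = 27
The minimum is $27 via Colne–Jorvik–Neston–Ulver.

$27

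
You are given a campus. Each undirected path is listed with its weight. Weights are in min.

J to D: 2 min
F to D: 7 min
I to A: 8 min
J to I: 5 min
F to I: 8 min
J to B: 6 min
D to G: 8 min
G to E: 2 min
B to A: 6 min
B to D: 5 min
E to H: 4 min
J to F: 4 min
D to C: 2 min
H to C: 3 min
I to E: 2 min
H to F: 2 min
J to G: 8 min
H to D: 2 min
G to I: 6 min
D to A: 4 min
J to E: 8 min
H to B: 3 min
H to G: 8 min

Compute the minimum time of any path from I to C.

9 min

Enumerating some paths:
I → J → D → H → C: 5+2+2+3 = 12
I → E → H → C: 2+4+3 = 9
I → E → H → D → C: 2+4+2+2 = 10
The minimum is 9 min via I → E → H → C.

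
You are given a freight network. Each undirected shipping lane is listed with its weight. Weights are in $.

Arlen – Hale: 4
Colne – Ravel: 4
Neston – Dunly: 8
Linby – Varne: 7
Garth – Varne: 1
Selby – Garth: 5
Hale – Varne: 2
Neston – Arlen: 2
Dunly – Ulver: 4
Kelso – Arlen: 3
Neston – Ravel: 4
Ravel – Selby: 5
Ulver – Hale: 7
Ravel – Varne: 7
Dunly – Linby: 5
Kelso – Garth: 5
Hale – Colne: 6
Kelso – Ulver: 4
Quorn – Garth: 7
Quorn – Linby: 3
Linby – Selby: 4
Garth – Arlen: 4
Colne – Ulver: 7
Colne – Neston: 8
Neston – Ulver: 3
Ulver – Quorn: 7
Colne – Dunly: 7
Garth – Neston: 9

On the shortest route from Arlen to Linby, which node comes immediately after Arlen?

Compare a few routes:
Arlen → Garth → Varne → Linby: 4+1+7 = 12
Arlen → Garth → Quorn → Linby: 4+7+3 = 14
Arlen → Garth → Selby → Linby: 4+5+4 = 13
Arlen → Hale → Varne → Linby: 4+2+7 = 13
Cheapest is Arlen → Garth → Varne → Linby at $12.
So from Arlen the first move is to Garth.

Garth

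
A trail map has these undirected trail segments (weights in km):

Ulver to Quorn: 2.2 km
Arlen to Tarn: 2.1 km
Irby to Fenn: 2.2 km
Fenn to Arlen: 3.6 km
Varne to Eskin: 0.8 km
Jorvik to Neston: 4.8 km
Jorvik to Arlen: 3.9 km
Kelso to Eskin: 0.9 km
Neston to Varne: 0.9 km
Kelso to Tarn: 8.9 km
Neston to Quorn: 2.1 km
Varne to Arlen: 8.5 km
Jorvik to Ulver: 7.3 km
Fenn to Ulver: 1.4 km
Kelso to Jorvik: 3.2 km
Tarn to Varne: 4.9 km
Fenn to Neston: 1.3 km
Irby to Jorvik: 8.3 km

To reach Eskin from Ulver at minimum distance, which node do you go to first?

Candidate routes:
Ulver → Fenn → Neston → Varne → Eskin: 1.4+1.3+0.9+0.8 = 4.4
Ulver → Quorn → Neston → Varne → Eskin: 2.2+2.1+0.9+0.8 = 6
The minimum is 4.4 km via Ulver → Fenn → Neston → Varne → Eskin.
So from Ulver the first move is to Fenn.

Fenn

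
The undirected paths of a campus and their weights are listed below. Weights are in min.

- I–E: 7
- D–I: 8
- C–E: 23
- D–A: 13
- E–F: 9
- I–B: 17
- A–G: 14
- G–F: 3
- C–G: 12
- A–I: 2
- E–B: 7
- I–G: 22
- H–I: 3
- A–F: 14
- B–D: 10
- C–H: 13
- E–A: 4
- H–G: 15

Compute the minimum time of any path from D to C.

Compare a few routes:
D–A–I–H–C: 13+2+3+13 = 31
D–I–H–C: 8+3+13 = 24
D–I–A–G–C: 8+2+14+12 = 36
Cheapest is D–I–H–C at 24 min.

24 min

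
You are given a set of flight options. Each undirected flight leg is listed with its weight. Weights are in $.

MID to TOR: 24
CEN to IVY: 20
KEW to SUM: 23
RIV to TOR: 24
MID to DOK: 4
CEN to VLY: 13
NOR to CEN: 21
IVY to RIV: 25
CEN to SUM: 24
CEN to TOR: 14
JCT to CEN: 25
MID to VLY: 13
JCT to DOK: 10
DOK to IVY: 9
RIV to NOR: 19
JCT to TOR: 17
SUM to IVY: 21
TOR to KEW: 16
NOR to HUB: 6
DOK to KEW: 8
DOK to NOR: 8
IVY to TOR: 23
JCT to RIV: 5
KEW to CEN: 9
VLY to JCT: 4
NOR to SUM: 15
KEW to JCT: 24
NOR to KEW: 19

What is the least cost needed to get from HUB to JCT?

$24

Compare a few routes:
HUB → NOR → RIV → JCT: 6+19+5 = 30
HUB → NOR → DOK → JCT: 6+8+10 = 24
The minimum is $24 via HUB → NOR → DOK → JCT.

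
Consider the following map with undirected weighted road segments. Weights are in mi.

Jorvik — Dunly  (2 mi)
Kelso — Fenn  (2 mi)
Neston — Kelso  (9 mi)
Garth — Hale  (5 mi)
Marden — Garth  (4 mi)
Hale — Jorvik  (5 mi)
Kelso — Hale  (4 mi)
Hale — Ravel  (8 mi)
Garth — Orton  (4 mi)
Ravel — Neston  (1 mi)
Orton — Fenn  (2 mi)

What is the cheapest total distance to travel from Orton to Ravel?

Settle nodes by increasing distance from Orton:
Orton: 0
Fenn: 2  (via Orton)
Kelso: 4  (via Fenn)
Garth: 4  (via Orton)
Marden: 8  (via Garth)
Hale: 8  (via Kelso)
Jorvik: 13  (via Hale)
Neston: 13  (via Kelso)
Ravel: 14  (via Neston)
Shortest route: Orton–Fenn–Kelso–Neston–Ravel = 14 mi.

14 mi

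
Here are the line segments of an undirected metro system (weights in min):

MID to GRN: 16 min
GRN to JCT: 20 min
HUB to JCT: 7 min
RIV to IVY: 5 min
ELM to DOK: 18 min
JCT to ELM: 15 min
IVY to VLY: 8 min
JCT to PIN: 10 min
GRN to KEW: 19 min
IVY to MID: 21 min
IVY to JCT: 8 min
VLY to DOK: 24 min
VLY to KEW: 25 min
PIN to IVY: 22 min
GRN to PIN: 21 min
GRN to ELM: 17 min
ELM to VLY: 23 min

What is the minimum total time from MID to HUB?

Compare a few routes:
MID → GRN → JCT → HUB: 16+20+7 = 43
MID → GRN → PIN → JCT → HUB: 16+21+10+7 = 54
MID → IVY → JCT → HUB: 21+8+7 = 36
Cheapest is MID → IVY → JCT → HUB at 36 min.

36 min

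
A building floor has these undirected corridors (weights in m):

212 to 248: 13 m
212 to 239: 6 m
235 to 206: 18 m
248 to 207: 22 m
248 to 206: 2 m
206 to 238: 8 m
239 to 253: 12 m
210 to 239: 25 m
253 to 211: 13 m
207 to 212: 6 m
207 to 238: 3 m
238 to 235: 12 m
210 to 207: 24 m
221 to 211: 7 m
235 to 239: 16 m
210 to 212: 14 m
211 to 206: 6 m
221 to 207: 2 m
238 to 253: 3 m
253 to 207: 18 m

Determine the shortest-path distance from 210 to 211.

Shortest distances from 210:
210: 0
212: 14  (via 210)
239: 20  (via 212)
207: 20  (via 212)
221: 22  (via 207)
238: 23  (via 207)
253: 26  (via 238)
248: 27  (via 212)
211: 29  (via 221)
Shortest route: 210–212–207–221–211 = 29 m.

29 m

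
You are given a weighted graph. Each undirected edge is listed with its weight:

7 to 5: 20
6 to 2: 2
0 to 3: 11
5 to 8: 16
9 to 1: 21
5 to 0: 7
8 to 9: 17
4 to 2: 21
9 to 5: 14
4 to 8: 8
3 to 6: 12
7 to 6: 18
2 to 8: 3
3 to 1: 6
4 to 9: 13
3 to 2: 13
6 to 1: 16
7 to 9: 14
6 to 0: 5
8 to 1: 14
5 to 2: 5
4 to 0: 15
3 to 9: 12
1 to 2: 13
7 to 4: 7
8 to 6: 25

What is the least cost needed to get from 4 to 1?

22

Candidate routes:
4–8–2–1: 8+3+13 = 24
4–8–2–6–1: 8+3+2+16 = 29
4–8–1: 8+14 = 22
The minimum is 22 via 4–8–1.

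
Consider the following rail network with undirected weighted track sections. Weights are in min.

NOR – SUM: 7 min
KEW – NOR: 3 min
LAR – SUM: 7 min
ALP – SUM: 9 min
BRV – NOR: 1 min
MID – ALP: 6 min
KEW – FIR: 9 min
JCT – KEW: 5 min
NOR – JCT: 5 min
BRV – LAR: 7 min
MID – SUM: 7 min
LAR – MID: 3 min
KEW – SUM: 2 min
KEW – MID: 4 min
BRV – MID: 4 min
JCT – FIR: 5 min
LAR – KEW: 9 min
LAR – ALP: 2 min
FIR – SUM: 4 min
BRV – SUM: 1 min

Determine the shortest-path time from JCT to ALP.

14 min

Running Dijkstra from JCT:
JCT: 0
FIR: 5  (via JCT)
KEW: 5  (via JCT)
NOR: 5  (via JCT)
BRV: 6  (via NOR)
SUM: 7  (via KEW)
MID: 9  (via KEW)
LAR: 12  (via MID)
ALP: 14  (via LAR)
Shortest route: JCT → KEW → MID → LAR → ALP = 14 min.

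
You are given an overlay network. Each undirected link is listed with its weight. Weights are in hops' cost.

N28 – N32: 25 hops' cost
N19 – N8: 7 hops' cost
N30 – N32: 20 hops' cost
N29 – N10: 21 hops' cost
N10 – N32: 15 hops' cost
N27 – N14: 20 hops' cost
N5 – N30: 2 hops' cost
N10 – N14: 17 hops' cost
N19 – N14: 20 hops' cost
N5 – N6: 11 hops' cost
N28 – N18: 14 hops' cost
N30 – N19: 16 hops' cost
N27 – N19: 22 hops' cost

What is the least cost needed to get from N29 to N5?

Candidate routes:
N29 → N10 → N32 → N30 → N5: 21+15+20+2 = 58
N29 → N10 → N14 → N19 → N30 → N5: 21+17+20+16+2 = 76
The minimum is 58 hops' cost via N29 → N10 → N32 → N30 → N5.

58 hops' cost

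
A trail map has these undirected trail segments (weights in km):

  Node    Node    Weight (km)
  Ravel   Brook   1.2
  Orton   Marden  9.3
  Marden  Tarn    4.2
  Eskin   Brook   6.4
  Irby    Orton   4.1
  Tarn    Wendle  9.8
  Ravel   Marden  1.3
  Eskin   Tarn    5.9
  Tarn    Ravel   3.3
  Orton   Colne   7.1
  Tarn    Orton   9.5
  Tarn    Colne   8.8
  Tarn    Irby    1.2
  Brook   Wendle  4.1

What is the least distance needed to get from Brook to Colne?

13.3 km

Shortest distances from Brook:
Brook: 0
Ravel: 1.2  (via Brook)
Marden: 2.5  (via Ravel)
Wendle: 4.1  (via Brook)
Tarn: 4.5  (via Ravel)
Irby: 5.7  (via Tarn)
Eskin: 6.4  (via Brook)
Orton: 9.8  (via Irby)
Colne: 13.3  (via Tarn)
Shortest route: Brook → Ravel → Tarn → Colne = 13.3 km.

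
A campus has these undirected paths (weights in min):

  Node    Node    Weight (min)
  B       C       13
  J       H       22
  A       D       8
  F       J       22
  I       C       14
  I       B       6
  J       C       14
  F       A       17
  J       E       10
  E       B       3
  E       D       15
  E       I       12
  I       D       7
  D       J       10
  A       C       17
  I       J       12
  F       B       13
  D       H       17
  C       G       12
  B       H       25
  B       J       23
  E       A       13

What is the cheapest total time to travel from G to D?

Settle nodes by increasing distance from G:
G: 0
C: 12  (via G)
B: 25  (via C)
I: 26  (via C)
J: 26  (via C)
E: 28  (via B)
A: 29  (via C)
D: 33  (via I)
Shortest route: G → C → I → D = 33 min.

33 min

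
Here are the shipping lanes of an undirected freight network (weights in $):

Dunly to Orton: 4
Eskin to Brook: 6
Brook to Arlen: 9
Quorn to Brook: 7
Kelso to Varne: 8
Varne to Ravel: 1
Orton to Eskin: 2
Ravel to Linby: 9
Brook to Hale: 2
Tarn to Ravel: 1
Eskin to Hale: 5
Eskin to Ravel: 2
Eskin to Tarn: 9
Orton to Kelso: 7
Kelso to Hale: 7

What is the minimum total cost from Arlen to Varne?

Settle nodes by increasing distance from Arlen:
Arlen: 0
Brook: 9  (via Arlen)
Hale: 11  (via Brook)
Eskin: 15  (via Brook)
Quorn: 16  (via Brook)
Ravel: 17  (via Eskin)
Orton: 17  (via Eskin)
Tarn: 18  (via Ravel)
Varne: 18  (via Ravel)
Shortest route: Arlen–Brook–Eskin–Ravel–Varne = $18.

$18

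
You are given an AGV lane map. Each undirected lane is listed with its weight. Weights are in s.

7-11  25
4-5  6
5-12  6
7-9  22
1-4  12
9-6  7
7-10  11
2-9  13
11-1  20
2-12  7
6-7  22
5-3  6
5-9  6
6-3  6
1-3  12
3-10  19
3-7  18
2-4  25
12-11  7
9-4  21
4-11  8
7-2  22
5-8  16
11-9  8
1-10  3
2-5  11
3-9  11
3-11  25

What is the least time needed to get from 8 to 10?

Running Dijkstra from 8:
8: 0
5: 16  (via 8)
3: 22  (via 5)
4: 22  (via 5)
9: 22  (via 5)
12: 22  (via 5)
2: 27  (via 5)
6: 28  (via 3)
11: 29  (via 12)
1: 34  (via 3)
10: 37  (via 1)
Shortest route: 8 → 5 → 3 → 1 → 10 = 37 s.

37 s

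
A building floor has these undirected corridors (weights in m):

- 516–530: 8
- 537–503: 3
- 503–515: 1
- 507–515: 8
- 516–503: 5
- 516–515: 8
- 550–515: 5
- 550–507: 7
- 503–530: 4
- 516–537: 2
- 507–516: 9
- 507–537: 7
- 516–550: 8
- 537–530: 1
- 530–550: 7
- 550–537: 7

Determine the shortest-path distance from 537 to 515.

4 m

Enumerating some paths:
537 - 516 - 503 - 515: 2+5+1 = 8
537 - 530 - 503 - 515: 1+4+1 = 6
537 - 516 - 515: 2+8 = 10
537 - 503 - 515: 3+1 = 4
Cheapest is 537 - 503 - 515 at 4 m.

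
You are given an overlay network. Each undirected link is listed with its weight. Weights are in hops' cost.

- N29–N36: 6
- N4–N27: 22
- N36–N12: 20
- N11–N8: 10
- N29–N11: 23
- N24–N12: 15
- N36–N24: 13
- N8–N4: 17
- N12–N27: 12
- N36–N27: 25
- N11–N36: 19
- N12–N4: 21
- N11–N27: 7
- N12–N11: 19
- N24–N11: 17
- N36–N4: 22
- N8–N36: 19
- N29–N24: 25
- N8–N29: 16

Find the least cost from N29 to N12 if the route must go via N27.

42 hops' cost

Shortest N29→N27: N29–N11–N27 = 30
Shortest N27→N12: N27–N12 = 12
Total via N27: 30 + 12 = 42 hops' cost.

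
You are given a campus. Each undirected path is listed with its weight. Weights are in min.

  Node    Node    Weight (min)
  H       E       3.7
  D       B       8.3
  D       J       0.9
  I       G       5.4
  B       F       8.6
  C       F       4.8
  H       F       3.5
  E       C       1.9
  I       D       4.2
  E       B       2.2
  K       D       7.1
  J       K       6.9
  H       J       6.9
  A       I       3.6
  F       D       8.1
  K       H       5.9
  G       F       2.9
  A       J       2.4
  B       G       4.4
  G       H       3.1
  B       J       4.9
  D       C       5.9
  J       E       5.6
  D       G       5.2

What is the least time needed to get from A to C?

9.2 min

Candidate routes:
A - J - D - C: 2.4+0.9+5.9 = 9.2
A - J - E - C: 2.4+5.6+1.9 = 9.9
A - J - B - E - C: 2.4+4.9+2.2+1.9 = 11.4
A - I - D - C: 3.6+4.2+5.9 = 13.7
Cheapest is A - J - D - C at 9.2 min.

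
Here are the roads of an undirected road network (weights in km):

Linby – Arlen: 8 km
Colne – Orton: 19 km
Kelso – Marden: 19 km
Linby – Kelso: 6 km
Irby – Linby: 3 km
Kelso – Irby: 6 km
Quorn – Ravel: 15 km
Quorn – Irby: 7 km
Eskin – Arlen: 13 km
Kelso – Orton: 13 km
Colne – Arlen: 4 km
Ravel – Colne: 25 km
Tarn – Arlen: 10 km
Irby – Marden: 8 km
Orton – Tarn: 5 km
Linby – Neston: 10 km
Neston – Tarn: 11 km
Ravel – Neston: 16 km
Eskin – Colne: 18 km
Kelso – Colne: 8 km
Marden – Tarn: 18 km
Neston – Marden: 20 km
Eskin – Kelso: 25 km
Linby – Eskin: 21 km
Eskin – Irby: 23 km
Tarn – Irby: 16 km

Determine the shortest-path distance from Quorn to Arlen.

Compare a few routes:
Quorn–Irby–Kelso–Linby–Arlen: 7+6+6+8 = 27
Quorn–Irby–Linby–Arlen: 7+3+8 = 18
Quorn–Irby–Kelso–Colne–Arlen: 7+6+8+4 = 25
Cheapest is Quorn–Irby–Linby–Arlen at 18 km.

18 km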